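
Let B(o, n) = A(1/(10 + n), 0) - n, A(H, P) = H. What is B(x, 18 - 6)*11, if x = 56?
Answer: -263/2 ≈ -131.50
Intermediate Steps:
B(o, n) = 1/(10 + n) - n
B(x, 18 - 6)*11 = ((1 - (18 - 6)*(10 + (18 - 6)))/(10 + (18 - 6)))*11 = ((1 - 1*12*(10 + 12))/(10 + 12))*11 = ((1 - 1*12*22)/22)*11 = ((1 - 264)/22)*11 = ((1/22)*(-263))*11 = -263/22*11 = -263/2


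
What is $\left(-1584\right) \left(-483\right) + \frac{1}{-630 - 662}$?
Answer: $\frac{988473023}{1292} \approx 7.6507 \cdot 10^{5}$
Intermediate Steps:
$\left(-1584\right) \left(-483\right) + \frac{1}{-630 - 662} = 765072 + \frac{1}{-1292} = 765072 - \frac{1}{1292} = \frac{988473023}{1292}$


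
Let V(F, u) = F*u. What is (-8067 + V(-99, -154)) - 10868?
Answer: -3689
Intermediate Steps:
(-8067 + V(-99, -154)) - 10868 = (-8067 - 99*(-154)) - 10868 = (-8067 + 15246) - 10868 = 7179 - 10868 = -3689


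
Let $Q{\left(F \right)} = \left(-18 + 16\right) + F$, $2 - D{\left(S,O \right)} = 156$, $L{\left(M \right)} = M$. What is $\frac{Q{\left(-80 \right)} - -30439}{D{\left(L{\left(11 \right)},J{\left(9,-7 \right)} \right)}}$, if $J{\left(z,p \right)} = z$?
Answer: $- \frac{30357}{154} \approx -197.12$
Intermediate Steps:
$D{\left(S,O \right)} = -154$ ($D{\left(S,O \right)} = 2 - 156 = -154$)
$Q{\left(F \right)} = -2 + F$
$\frac{Q{\left(-80 \right)} - -30439}{D{\left(L{\left(11 \right)},J{\left(9,-7 \right)} \right)}} = \frac{\left(-2 - 80\right) - -30439}{-154} = \left(-82 + 30439\right) \left(- \frac{1}{154}\right) = 30357 \left(- \frac{1}{154}\right) = - \frac{30357}{154}$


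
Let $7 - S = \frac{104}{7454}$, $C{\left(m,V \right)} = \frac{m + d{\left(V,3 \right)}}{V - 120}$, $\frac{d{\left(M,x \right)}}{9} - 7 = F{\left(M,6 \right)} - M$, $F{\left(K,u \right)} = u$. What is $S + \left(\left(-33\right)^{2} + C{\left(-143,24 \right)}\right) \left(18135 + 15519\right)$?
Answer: $\frac{1095262408295}{29816} \approx 3.6734 \cdot 10^{7}$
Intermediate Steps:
$d{\left(M,x \right)} = 117 - 9 M$ ($d{\left(M,x \right)} = 63 + 9 \left(6 - M\right) = 63 - \left(-54 + 9 M\right) = 117 - 9 M$)
$C{\left(m,V \right)} = \frac{117 + m - 9 V}{-120 + V}$ ($C{\left(m,V \right)} = \frac{m - \left(-117 + 9 V\right)}{V - 120} = \frac{117 + m - 9 V}{-120 + V}$)
$S = \frac{26037}{3727}$ ($S = 7 - \frac{104}{7454} = 7 - 104 \cdot \frac{1}{7454} = 7 - \frac{52}{3727} = \frac{26037}{3727} \approx 6.986$)
$S + \left(\left(-33\right)^{2} + C{\left(-143,24 \right)}\right) \left(18135 + 15519\right) = \frac{26037}{3727} + \left(\left(-33\right)^{2} + \frac{117 - 143 - 216}{-120 + 24}\right) \left(18135 + 15519\right) = \frac{26037}{3727} + \left(1089 + \frac{117 - 143 - 216}{-96}\right) 33654 = \frac{26037}{3727} + \left(1089 - - \frac{121}{48}\right) 33654 = \frac{26037}{3727} + \left(1089 + \frac{121}{48}\right) 33654 = \frac{26037}{3727} + \frac{52393}{48} \cdot 33654 = \frac{26037}{3727} + \frac{293872337}{8} = \frac{1095262408295}{29816}$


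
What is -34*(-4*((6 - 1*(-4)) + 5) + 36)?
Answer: 816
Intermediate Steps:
-34*(-4*((6 - 1*(-4)) + 5) + 36) = -34*(-4*((6 + 4) + 5) + 36) = -34*(-4*(10 + 5) + 36) = -34*(-4*15 + 36) = -34*(-60 + 36) = -34*(-24) = 816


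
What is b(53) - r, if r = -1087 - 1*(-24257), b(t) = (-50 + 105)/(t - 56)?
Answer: -69565/3 ≈ -23188.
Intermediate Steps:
b(t) = 55/(-56 + t)
r = 23170 (r = -1087 + 24257 = 23170)
b(53) - r = 55/(-56 + 53) - 1*23170 = 55/(-3) - 23170 = 55*(-⅓) - 23170 = -55/3 - 23170 = -69565/3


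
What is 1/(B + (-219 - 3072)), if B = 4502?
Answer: 1/1211 ≈ 0.00082576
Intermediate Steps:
1/(B + (-219 - 3072)) = 1/(4502 + (-219 - 3072)) = 1/(4502 - 3291) = 1/1211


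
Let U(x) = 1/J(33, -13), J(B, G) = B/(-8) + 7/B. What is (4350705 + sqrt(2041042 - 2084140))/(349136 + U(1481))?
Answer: 4494278265/360657224 + 1033*I*sqrt(43098)/360657224 ≈ 12.461 + 0.00059461*I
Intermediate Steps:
J(B, G) = 7/B - B/8 (J(B, G) = B*(-1/8) + 7/B = -B/8 + 7/B = 7/B - B/8)
U(x) = -264/1033 (U(x) = 1/(7/33 - 1/8*33) = 1/(7*(1/33) - 33/8) = 1/(7/33 - 33/8) = 1/(-1033/264) = -264/1033)
(4350705 + sqrt(2041042 - 2084140))/(349136 + U(1481)) = (4350705 + sqrt(2041042 - 2084140))/(349136 - 264/1033) = (4350705 + sqrt(-43098))/(360657224/1033) = (4350705 + I*sqrt(43098))*(1033/360657224) = 4494278265/360657224 + 1033*I*sqrt(43098)/360657224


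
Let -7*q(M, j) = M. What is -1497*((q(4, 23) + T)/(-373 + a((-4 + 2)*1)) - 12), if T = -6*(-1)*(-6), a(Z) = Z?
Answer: 15590756/875 ≈ 17818.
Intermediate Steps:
q(M, j) = -M/7
T = -36 (T = 6*(-6) = -36)
-1497*((q(4, 23) + T)/(-373 + a((-4 + 2)*1)) - 12) = -1497*((-⅐*4 - 36)/(-373 + (-4 + 2)*1) - 12) = -1497*((-4/7 - 36)/(-373 - 2*1) - 12) = -1497*(-256/(7*(-373 - 2)) - 12) = -1497*(-256/7/(-375) - 12) = -1497*(-256/7*(-1/375) - 12) = -1497*(256/2625 - 12) = -1497*(-31244/2625) = 15590756/875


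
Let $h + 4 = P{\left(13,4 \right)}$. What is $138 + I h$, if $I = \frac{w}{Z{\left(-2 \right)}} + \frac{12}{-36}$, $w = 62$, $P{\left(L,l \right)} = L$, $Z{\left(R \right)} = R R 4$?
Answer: $\frac{1359}{8} \approx 169.88$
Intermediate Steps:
$Z{\left(R \right)} = 4 R^{2}$ ($Z{\left(R \right)} = R^{2} \cdot 4 = 4 R^{2}$)
$h = 9$ ($h = -4 + 13 = 9$)
$I = \frac{85}{24}$ ($I = \frac{62}{4 \left(-2\right)^{2}} + \frac{12}{-36} = \frac{62}{4 \cdot 4} + 12 \left(- \frac{1}{36}\right) = \frac{62}{16} - \frac{1}{3} = 62 \cdot \frac{1}{16} - \frac{1}{3} = \frac{31}{8} - \frac{1}{3} = \frac{85}{24} \approx 3.5417$)
$138 + I h = 138 + \frac{85}{24} \cdot 9 = 138 + \frac{255}{8} = \frac{1359}{8}$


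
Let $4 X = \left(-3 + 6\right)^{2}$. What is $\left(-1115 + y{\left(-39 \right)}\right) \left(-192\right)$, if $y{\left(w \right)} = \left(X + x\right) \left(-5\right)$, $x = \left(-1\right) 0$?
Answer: $216240$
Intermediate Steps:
$X = \frac{9}{4}$ ($X = \frac{\left(-3 + 6\right)^{2}}{4} = \frac{3^{2}}{4} = \frac{1}{4} \cdot 9 = \frac{9}{4} \approx 2.25$)
$x = 0$
$y{\left(w \right)} = - \frac{45}{4}$ ($y{\left(w \right)} = \left(\frac{9}{4} + 0\right) \left(-5\right) = \frac{9}{4} \left(-5\right) = - \frac{45}{4}$)
$\left(-1115 + y{\left(-39 \right)}\right) \left(-192\right) = \left(-1115 - \frac{45}{4}\right) \left(-192\right) = \left(- \frac{4505}{4}\right) \left(-192\right) = 216240$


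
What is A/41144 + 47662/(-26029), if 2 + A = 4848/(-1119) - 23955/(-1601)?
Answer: -1170925290303807/639534766203448 ≈ -1.8309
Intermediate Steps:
A = 5153653/597173 (A = -2 + (4848/(-1119) - 23955/(-1601)) = -2 + (4848*(-1/1119) - 23955*(-1/1601)) = -2 + (-1616/373 + 23955/1601) = -2 + 6347999/597173 = 5153653/597173 ≈ 8.6301)
A/41144 + 47662/(-26029) = (5153653/597173)/41144 + 47662/(-26029) = (5153653/597173)*(1/41144) + 47662*(-1/26029) = 5153653/24570085912 - 47662/26029 = -1170925290303807/639534766203448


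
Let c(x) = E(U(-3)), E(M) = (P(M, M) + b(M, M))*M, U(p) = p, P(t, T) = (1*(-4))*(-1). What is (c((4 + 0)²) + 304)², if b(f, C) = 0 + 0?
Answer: 85264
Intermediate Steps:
P(t, T) = 4 (P(t, T) = -4*(-1) = 4)
b(f, C) = 0
E(M) = 4*M (E(M) = (4 + 0)*M = 4*M)
c(x) = -12 (c(x) = 4*(-3) = -12)
(c((4 + 0)²) + 304)² = (-12 + 304)² = 292² = 85264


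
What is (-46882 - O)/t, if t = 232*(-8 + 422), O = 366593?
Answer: -137825/32016 ≈ -4.3049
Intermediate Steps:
t = 96048 (t = 232*414 = 96048)
(-46882 - O)/t = (-46882 - 1*366593)/96048 = (-46882 - 366593)*(1/96048) = -413475*1/96048 = -137825/32016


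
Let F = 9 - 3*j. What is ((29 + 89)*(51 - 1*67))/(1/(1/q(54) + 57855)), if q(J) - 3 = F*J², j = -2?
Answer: -4778058390208/43743 ≈ -1.0923e+8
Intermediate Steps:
F = 15 (F = 9 - 3*(-2) = 9 + 6 = 15)
q(J) = 3 + 15*J²
((29 + 89)*(51 - 1*67))/(1/(1/q(54) + 57855)) = ((29 + 89)*(51 - 1*67))/(1/(1/(3 + 15*54²) + 57855)) = (118*(51 - 67))/(1/(1/(3 + 15*2916) + 57855)) = (118*(-16))/(1/(1/(3 + 43740) + 57855)) = -1888/(1/(1/43743 + 57855)) = -1888/(1/(2530751266/43743)) = -1888/43743/2530751266 = -1888*2530751266/43743 = -4778058390208/43743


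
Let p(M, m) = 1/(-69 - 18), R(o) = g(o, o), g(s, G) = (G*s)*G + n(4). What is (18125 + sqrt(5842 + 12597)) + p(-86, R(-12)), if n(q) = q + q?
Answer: 1576874/87 + sqrt(18439) ≈ 18261.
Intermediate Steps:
n(q) = 2*q
g(s, G) = 8 + s*G**2 (g(s, G) = (G*s)*G + 2*4 = s*G**2 + 8 = 8 + s*G**2)
R(o) = 8 + o**3 (R(o) = 8 + o*o**2 = 8 + o**3)
p(M, m) = -1/87 (p(M, m) = 1/(-87) = -1/87)
(18125 + sqrt(5842 + 12597)) + p(-86, R(-12)) = (18125 + sqrt(5842 + 12597)) - 1/87 = (18125 + sqrt(18439)) - 1/87 = 1576874/87 + sqrt(18439)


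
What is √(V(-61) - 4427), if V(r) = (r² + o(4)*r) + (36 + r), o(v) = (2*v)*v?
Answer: I*√2683 ≈ 51.798*I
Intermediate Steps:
o(v) = 2*v²
V(r) = 36 + r² + 33*r (V(r) = (r² + (2*4²)*r) + (36 + r) = (r² + (2*16)*r) + (36 + r) = (r² + 32*r) + (36 + r) = 36 + r² + 33*r)
√(V(-61) - 4427) = √((36 + (-61)² + 33*(-61)) - 4427) = √((36 + 3721 - 2013) - 4427) = √(1744 - 4427) = √(-2683) = I*√2683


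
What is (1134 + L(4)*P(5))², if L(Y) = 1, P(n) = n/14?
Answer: 252206161/196 ≈ 1.2868e+6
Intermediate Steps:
P(n) = n/14 (P(n) = n*(1/14) = n/14)
(1134 + L(4)*P(5))² = (1134 + 1*((1/14)*5))² = (1134 + 1*(5/14))² = (1134 + 5/14)² = (15881/14)² = 252206161/196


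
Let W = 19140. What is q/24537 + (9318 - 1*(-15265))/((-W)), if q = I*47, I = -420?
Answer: -327005557/156546060 ≈ -2.0889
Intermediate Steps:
q = -19740 (q = -420*47 = -19740)
q/24537 + (9318 - 1*(-15265))/((-W)) = -19740/24537 + (9318 - 1*(-15265))/((-1*19140)) = -19740*1/24537 + (9318 + 15265)/(-19140) = -6580/8179 + 24583*(-1/19140) = -6580/8179 - 24583/19140 = -327005557/156546060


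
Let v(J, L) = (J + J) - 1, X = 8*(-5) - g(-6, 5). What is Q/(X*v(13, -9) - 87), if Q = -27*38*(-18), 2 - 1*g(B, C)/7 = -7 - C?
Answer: -684/131 ≈ -5.2214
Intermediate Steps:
g(B, C) = 63 + 7*C (g(B, C) = 14 - 7*(-7 - C) = 14 + (49 + 7*C) = 63 + 7*C)
X = -138 (X = 8*(-5) - (63 + 7*5) = -40 - (63 + 35) = -40 - 1*98 = -40 - 98 = -138)
v(J, L) = -1 + 2*J (v(J, L) = 2*J - 1 = -1 + 2*J)
Q = 18468 (Q = -1026*(-18) = 18468)
Q/(X*v(13, -9) - 87) = 18468/(-138*(-1 + 2*13) - 87) = 18468/(-138*(-1 + 26) - 87) = 18468/(-138*25 - 87) = 18468/(-3450 - 87) = 18468/(-3537) = 18468*(-1/3537) = -684/131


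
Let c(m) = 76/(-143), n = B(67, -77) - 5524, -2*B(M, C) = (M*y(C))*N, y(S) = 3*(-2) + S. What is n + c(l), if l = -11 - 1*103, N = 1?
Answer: -784793/286 ≈ -2744.0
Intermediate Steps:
y(S) = -6 + S
B(M, C) = -M*(-6 + C)/2
l = -114 (l = -11 - 103 = -114)
n = -5487/2 (n = (1/2)*67*(6 - 1*(-77)) - 5524 = (1/2)*67*(6 + 77) - 5524 = (1/2)*67*83 - 5524 = 5561/2 - 5524 = -5487/2 ≈ -2743.5)
c(m) = -76/143 (c(m) = 76*(-1/143) = -76/143)
n + c(l) = -5487/2 - 76/143 = -784793/286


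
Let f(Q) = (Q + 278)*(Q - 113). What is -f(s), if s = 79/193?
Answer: 1167618090/37249 ≈ 31346.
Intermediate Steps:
s = 79/193 (s = 79*(1/193) = 79/193 ≈ 0.40933)
f(Q) = (-113 + Q)*(278 + Q) (f(Q) = (278 + Q)*(-113 + Q) = (-113 + Q)*(278 + Q))
-f(s) = -(-31414 + (79/193)² + 165*(79/193)) = -(-31414 + 6241/37249 + 13035/193) = -1*(-1167618090/37249) = 1167618090/37249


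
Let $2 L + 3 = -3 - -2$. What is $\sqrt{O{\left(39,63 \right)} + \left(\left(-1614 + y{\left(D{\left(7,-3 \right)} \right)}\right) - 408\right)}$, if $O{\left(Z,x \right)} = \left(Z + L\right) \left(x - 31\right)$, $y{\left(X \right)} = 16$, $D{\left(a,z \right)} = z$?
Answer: $i \sqrt{822} \approx 28.671 i$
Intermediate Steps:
$L = -2$ ($L = - \frac{3}{2} + \frac{-3 - -2}{2} = - \frac{3}{2} + \frac{-3 + 2}{2} = - \frac{3}{2} + \frac{1}{2} \left(-1\right) = - \frac{3}{2} - \frac{1}{2} = -2$)
$O{\left(Z,x \right)} = \left(-31 + x\right) \left(-2 + Z\right)$ ($O{\left(Z,x \right)} = \left(Z - 2\right) \left(x - 31\right) = \left(-2 + Z\right) \left(-31 + x\right) = \left(-31 + x\right) \left(-2 + Z\right)$)
$\sqrt{O{\left(39,63 \right)} + \left(\left(-1614 + y{\left(D{\left(7,-3 \right)} \right)}\right) - 408\right)} = \sqrt{\left(62 - 1209 - 126 + 39 \cdot 63\right) + \left(\left(-1614 + 16\right) - 408\right)} = \sqrt{\left(62 - 1209 - 126 + 2457\right) - 2006} = \sqrt{1184 - 2006} = \sqrt{-822} = i \sqrt{822}$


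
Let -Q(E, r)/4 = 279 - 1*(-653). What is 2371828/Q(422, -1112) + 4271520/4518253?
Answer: -2675148687481/4211011796 ≈ -635.27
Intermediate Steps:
Q(E, r) = -3728 (Q(E, r) = -4*(279 - 1*(-653)) = -4*(279 + 653) = -4*932 = -3728)
2371828/Q(422, -1112) + 4271520/4518253 = 2371828/(-3728) + 4271520/4518253 = 2371828*(-1/3728) + 4271520*(1/4518253) = -592957/932 + 4271520/4518253 = -2675148687481/4211011796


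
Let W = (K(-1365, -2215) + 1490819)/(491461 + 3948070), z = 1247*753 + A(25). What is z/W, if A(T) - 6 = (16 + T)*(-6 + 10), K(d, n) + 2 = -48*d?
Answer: 4169434373491/1556337 ≈ 2.6790e+6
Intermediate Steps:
K(d, n) = -2 - 48*d
A(T) = 70 + 4*T (A(T) = 6 + (16 + T)*(-6 + 10) = 6 + (16 + T)*4 = 6 + (64 + 4*T) = 70 + 4*T)
z = 939161 (z = 1247*753 + (70 + 4*25) = 938991 + (70 + 100) = 938991 + 170 = 939161)
W = 1556337/4439531 (W = ((-2 - 48*(-1365)) + 1490819)/(491461 + 3948070) = ((-2 + 65520) + 1490819)/4439531 = (65518 + 1490819)*(1/4439531) = 1556337*(1/4439531) = 1556337/4439531 ≈ 0.35056)
z/W = 939161/(1556337/4439531) = 939161*(4439531/1556337) = 4169434373491/1556337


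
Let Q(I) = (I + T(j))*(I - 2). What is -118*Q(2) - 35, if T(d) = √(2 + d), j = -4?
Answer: -35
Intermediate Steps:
Q(I) = (-2 + I)*(I + I*√2) (Q(I) = (I + √(2 - 4))*(I - 2) = (I + √(-2))*(-2 + I) = (I + I*√2)*(-2 + I) = (-2 + I)*(I + I*√2))
-118*Q(2) - 35 = -118*(2² - 2*2 - 2*I*√2 + I*2*√2) - 35 = -118*(4 - 4 - 2*I*√2 + 2*I*√2) - 35 = -118*0 - 35 = 0 - 35 = -35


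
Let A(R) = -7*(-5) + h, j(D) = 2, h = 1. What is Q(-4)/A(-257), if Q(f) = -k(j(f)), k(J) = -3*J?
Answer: 1/6 ≈ 0.16667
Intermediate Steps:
Q(f) = 6 (Q(f) = -(-3)*2 = -1*(-6) = 6)
A(R) = 36 (A(R) = -7*(-5) + 1 = 35 + 1 = 36)
Q(-4)/A(-257) = 6/36 = 6*(1/36) = 1/6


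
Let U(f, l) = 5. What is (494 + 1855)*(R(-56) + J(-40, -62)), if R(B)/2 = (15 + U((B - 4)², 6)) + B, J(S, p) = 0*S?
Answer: -169128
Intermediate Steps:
J(S, p) = 0
R(B) = 40 + 2*B (R(B) = 2*((15 + 5) + B) = 2*(20 + B) = 40 + 2*B)
(494 + 1855)*(R(-56) + J(-40, -62)) = (494 + 1855)*((40 + 2*(-56)) + 0) = 2349*((40 - 112) + 0) = 2349*(-72 + 0) = 2349*(-72) = -169128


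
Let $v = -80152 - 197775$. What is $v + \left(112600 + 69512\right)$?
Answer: $-95815$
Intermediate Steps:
$v = -277927$
$v + \left(112600 + 69512\right) = -277927 + \left(112600 + 69512\right) = -277927 + 182112 = -95815$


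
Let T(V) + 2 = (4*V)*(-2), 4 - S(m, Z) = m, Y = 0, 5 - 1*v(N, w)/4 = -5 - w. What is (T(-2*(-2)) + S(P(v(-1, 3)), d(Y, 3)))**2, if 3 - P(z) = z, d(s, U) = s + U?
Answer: 361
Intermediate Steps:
v(N, w) = 40 + 4*w (v(N, w) = 20 - 4*(-5 - w) = 20 + (20 + 4*w) = 40 + 4*w)
d(s, U) = U + s
P(z) = 3 - z
S(m, Z) = 4 - m
T(V) = -2 - 8*V (T(V) = -2 + (4*V)*(-2) = -2 - 8*V)
(T(-2*(-2)) + S(P(v(-1, 3)), d(Y, 3)))**2 = ((-2 - (-16)*(-2)) + (4 - (3 - (40 + 4*3))))**2 = ((-2 - 8*4) + (4 - (3 - (40 + 12))))**2 = ((-2 - 32) + (4 - (3 - 1*52)))**2 = (-34 + (4 - (3 - 52)))**2 = (-34 + (4 - 1*(-49)))**2 = (-34 + (4 + 49))**2 = (-34 + 53)**2 = 19**2 = 361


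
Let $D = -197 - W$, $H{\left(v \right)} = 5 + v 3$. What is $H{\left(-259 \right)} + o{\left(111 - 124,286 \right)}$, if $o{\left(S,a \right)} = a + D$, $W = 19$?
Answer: $-702$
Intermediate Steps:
$H{\left(v \right)} = 5 + 3 v$
$D = -216$ ($D = -197 - 19 = -216$)
$o{\left(S,a \right)} = -216 + a$ ($o{\left(S,a \right)} = a - 216 = -216 + a$)
$H{\left(-259 \right)} + o{\left(111 - 124,286 \right)} = \left(5 + 3 \left(-259\right)\right) + \left(-216 + 286\right) = \left(5 - 777\right) + 70 = -772 + 70 = -702$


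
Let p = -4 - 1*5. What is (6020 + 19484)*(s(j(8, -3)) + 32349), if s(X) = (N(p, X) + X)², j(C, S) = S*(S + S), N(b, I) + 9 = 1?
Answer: 827579296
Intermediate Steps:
p = -9 (p = -4 - 5 = -9)
N(b, I) = -8 (N(b, I) = -9 + 1 = -8)
j(C, S) = 2*S² (j(C, S) = S*(2*S) = 2*S²)
s(X) = (-8 + X)²
(6020 + 19484)*(s(j(8, -3)) + 32349) = (6020 + 19484)*((-8 + 2*(-3)²)² + 32349) = 25504*((-8 + 2*9)² + 32349) = 25504*((-8 + 18)² + 32349) = 25504*(10² + 32349) = 25504*(100 + 32349) = 25504*32449 = 827579296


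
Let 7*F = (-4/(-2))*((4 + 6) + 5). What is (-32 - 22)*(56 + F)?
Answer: -22788/7 ≈ -3255.4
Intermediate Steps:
F = 30/7 (F = ((-4/(-2))*((4 + 6) + 5))/7 = ((-4*(-½))*(10 + 5))/7 = (2*15)/7 = (⅐)*30 = 30/7 ≈ 4.2857)
(-32 - 22)*(56 + F) = (-32 - 22)*(56 + 30/7) = -54*422/7 = -22788/7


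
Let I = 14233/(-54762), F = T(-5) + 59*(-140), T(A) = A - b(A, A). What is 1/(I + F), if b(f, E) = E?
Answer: -54762/452348353 ≈ -0.00012106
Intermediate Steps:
T(A) = 0 (T(A) = A - A = 0)
F = -8260 (F = 0 + 59*(-140) = 0 - 8260 = -8260)
I = -14233/54762 (I = 14233*(-1/54762) = -14233/54762 ≈ -0.25991)
1/(I + F) = 1/(-14233/54762 - 8260) = 1/(-452348353/54762) = -54762/452348353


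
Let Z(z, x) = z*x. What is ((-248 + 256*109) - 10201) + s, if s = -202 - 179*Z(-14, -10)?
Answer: -7807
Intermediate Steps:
Z(z, x) = x*z
s = -25262 (s = -202 - (-1790)*(-14) = -202 - 179*140 = -202 - 25060 = -25262)
((-248 + 256*109) - 10201) + s = ((-248 + 256*109) - 10201) - 25262 = ((-248 + 27904) - 10201) - 25262 = (27656 - 10201) - 25262 = 17455 - 25262 = -7807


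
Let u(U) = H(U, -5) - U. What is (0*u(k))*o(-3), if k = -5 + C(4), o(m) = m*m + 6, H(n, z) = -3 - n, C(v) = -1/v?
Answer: 0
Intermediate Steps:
o(m) = 6 + m**2 (o(m) = m**2 + 6 = 6 + m**2)
k = -21/4 (k = -5 - 1/4 = -21/4 ≈ -5.2500)
u(U) = -3 - 2*U (u(U) = (-3 - U) - U = -3 - 2*U)
(0*u(k))*o(-3) = (0*(-3 - 2*(-21/4)))*(6 + (-3)**2) = (0*(-3 + 21/2))*(6 + 9) = (0*(15/2))*15 = 0*15 = 0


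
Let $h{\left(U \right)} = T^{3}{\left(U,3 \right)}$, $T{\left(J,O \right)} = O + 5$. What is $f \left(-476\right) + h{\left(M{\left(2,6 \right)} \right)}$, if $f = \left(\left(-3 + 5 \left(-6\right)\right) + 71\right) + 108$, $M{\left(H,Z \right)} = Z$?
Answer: $-68984$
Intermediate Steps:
$T{\left(J,O \right)} = 5 + O$
$h{\left(U \right)} = 512$ ($h{\left(U \right)} = \left(5 + 3\right)^{3} = 8^{3} = 512$)
$f = 146$ ($f = \left(\left(-3 - 30\right) + 71\right) + 108 = \left(-33 + 71\right) + 108 = 38 + 108 = 146$)
$f \left(-476\right) + h{\left(M{\left(2,6 \right)} \right)} = 146 \left(-476\right) + 512 = -69496 + 512 = -68984$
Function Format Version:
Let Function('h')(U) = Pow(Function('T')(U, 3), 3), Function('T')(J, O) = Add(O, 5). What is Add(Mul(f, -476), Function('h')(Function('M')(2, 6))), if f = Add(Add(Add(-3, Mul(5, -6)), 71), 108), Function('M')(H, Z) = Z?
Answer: -68984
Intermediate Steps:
Function('T')(J, O) = Add(5, O)
Function('h')(U) = 512 (Function('h')(U) = Pow(Add(5, 3), 3) = Pow(8, 3) = 512)
f = 146 (f = Add(Add(Add(-3, -30), 71), 108) = Add(Add(-33, 71), 108) = Add(38, 108) = 146)
Add(Mul(f, -476), Function('h')(Function('M')(2, 6))) = Add(Mul(146, -476), 512) = Add(-69496, 512) = -68984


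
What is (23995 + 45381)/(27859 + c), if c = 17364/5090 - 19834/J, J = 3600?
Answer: 63562291200/25522493567 ≈ 2.4904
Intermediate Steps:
c = -1922233/916200 (c = 17364/5090 - 19834/3600 = 17364*(1/5090) - 19834*1/3600 = 8682/2545 - 9917/1800 = -1922233/916200 ≈ -2.0980)
(23995 + 45381)/(27859 + c) = (23995 + 45381)/(27859 - 1922233/916200) = 69376/(25522493567/916200) = 69376*(916200/25522493567) = 63562291200/25522493567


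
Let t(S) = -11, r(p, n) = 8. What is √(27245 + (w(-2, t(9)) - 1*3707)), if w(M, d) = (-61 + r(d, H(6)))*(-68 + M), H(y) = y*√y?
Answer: 4*√1703 ≈ 165.07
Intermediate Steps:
H(y) = y^(3/2)
w(M, d) = 3604 - 53*M (w(M, d) = (-61 + 8)*(-68 + M) = -53*(-68 + M) = 3604 - 53*M)
√(27245 + (w(-2, t(9)) - 1*3707)) = √(27245 + ((3604 - 53*(-2)) - 1*3707)) = √(27245 + ((3604 + 106) - 3707)) = √(27245 + (3710 - 3707)) = √(27245 + 3) = √27248 = 4*√1703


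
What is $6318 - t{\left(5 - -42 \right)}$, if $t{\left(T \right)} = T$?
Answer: $6271$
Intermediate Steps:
$6318 - t{\left(5 - -42 \right)} = 6318 - \left(5 - -42\right) = 6318 - \left(5 + 42\right) = 6318 - 47 = 6271$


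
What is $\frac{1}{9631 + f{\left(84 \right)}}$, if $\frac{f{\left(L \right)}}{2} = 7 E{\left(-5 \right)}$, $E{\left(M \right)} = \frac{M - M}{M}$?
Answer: $\frac{1}{9631} \approx 0.00010383$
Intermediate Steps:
$E{\left(M \right)} = 0$ ($E{\left(M \right)} = \frac{0}{M} = 0$)
$f{\left(L \right)} = 0$ ($f{\left(L \right)} = 2 \cdot 7 \cdot 0 = 2 \cdot 0 = 0$)
$\frac{1}{9631 + f{\left(84 \right)}} = \frac{1}{9631 + 0} = \frac{1}{9631}$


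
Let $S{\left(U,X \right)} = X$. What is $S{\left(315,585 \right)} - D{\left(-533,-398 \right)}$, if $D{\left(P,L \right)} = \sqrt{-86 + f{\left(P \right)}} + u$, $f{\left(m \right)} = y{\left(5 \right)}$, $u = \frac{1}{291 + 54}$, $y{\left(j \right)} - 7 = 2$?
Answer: $\frac{201824}{345} - i \sqrt{77} \approx 585.0 - 8.775 i$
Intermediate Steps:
$y{\left(j \right)} = 9$ ($y{\left(j \right)} = 7 + 2 = 9$)
$u = \frac{1}{345} \approx 0.0028986$
$f{\left(m \right)} = 9$
$D{\left(P,L \right)} = \frac{1}{345} + i \sqrt{77}$ ($D{\left(P,L \right)} = \sqrt{-86 + 9} + \frac{1}{345} = \sqrt{-77} + \frac{1}{345} = i \sqrt{77} + \frac{1}{345} = \frac{1}{345} + i \sqrt{77}$)
$S{\left(315,585 \right)} - D{\left(-533,-398 \right)} = 585 - \left(\frac{1}{345} + i \sqrt{77}\right) = \frac{201824}{345} - i \sqrt{77}$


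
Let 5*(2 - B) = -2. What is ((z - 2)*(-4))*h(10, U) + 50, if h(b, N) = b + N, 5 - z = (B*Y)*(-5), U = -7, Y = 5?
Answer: -706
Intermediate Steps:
B = 12/5 (B = 2 - ⅕*(-2) = 2 + ⅖ = 12/5 ≈ 2.4000)
z = 65 (z = 5 - (12/5)*5*(-5) = 5 - 12*(-5) = 5 - 1*(-60) = 5 + 60 = 65)
h(b, N) = N + b
((z - 2)*(-4))*h(10, U) + 50 = ((65 - 2)*(-4))*(-7 + 10) + 50 = (63*(-4))*3 + 50 = -252*3 + 50 = -756 + 50 = -706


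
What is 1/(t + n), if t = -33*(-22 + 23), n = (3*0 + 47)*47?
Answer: 1/2176 ≈ 0.00045956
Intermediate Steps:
n = 2209 (n = (0 + 47)*47 = 47*47 = 2209)
t = -33 (t = -33*1 = -33)
1/(t + n) = 1/(-33 + 2209) = 1/2176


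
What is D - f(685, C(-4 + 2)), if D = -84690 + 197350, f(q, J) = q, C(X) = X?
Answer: 111975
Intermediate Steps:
D = 112660
D - f(685, C(-4 + 2)) = 112660 - 1*685 = 112660 - 685 = 111975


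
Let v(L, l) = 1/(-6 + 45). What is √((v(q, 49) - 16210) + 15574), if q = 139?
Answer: I*√967317/39 ≈ 25.219*I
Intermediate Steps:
v(L, l) = 1/39
√((v(q, 49) - 16210) + 15574) = √((1/39 - 16210) + 15574) = √(-632189/39 + 15574) = √(-24803/39) = I*√967317/39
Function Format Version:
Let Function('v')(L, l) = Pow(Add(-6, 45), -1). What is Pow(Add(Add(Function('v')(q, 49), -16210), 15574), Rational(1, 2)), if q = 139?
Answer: Mul(Rational(1, 39), I, Pow(967317, Rational(1, 2))) ≈ Mul(25.219, I)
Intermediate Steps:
Function('v')(L, l) = Rational(1, 39) (Function('v')(L, l) = Pow(39, -1) = Rational(1, 39))
Pow(Add(Add(Function('v')(q, 49), -16210), 15574), Rational(1, 2)) = Pow(Add(Add(Rational(1, 39), -16210), 15574), Rational(1, 2)) = Pow(Add(Rational(-632189, 39), 15574), Rational(1, 2)) = Pow(Rational(-24803, 39), Rational(1, 2)) = Mul(Rational(1, 39), I, Pow(967317, Rational(1, 2)))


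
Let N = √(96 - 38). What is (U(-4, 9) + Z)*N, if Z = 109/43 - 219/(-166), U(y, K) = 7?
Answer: 77477*√58/7138 ≈ 82.663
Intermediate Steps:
N = √58 ≈ 7.6158
Z = 27511/7138 (Z = 109*(1/43) - 219*(-1/166) = 109/43 + 219/166 = 27511/7138 ≈ 3.8542)
(U(-4, 9) + Z)*N = (7 + 27511/7138)*√58 = 77477*√58/7138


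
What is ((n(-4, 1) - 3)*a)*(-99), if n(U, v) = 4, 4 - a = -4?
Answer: -792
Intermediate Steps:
a = 8 (a = 4 - 1*(-4) = 4 + 4 = 8)
((n(-4, 1) - 3)*a)*(-99) = ((4 - 3)*8)*(-99) = (1*8)*(-99) = 8*(-99) = -792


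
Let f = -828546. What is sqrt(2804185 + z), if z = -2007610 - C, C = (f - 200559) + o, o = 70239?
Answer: 3*sqrt(195049) ≈ 1324.9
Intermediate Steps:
C = -958866 (C = (-828546 - 200559) + 70239 = -1029105 + 70239 = -958866)
z = -1048744 (z = -2007610 - 1*(-958866) = -2007610 + 958866 = -1048744)
sqrt(2804185 + z) = sqrt(2804185 - 1048744) = sqrt(1755441) = 3*sqrt(195049)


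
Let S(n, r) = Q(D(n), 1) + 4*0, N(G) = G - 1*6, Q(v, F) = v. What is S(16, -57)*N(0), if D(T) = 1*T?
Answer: -96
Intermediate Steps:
D(T) = T
N(G) = -6 + G (N(G) = G - 6 = -6 + G)
S(n, r) = n (S(n, r) = n + 4*0 = n + 0 = n)
S(16, -57)*N(0) = 16*(-6 + 0) = 16*(-6) = -96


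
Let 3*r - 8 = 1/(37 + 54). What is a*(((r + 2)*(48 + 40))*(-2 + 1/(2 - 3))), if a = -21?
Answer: 336600/13 ≈ 25892.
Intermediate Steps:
r = 243/91 (r = 8/3 + 1/(3*(37 + 54)) = 8/3 + (⅓)/91 = 8/3 + (⅓)*(1/91) = 8/3 + 1/273 = 243/91 ≈ 2.6703)
a*(((r + 2)*(48 + 40))*(-2 + 1/(2 - 3))) = -21*(243/91 + 2)*(48 + 40)*(-2 + 1/(2 - 3)) = -21*(425/91)*88*(-2 + 1/(-1)) = -112200*(-2 - 1)/13 = -112200*(-3)/13 = -21*(-112200/91) = 336600/13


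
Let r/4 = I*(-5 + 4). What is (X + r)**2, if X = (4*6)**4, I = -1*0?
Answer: 110075314176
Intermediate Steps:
I = 0
X = 331776 (X = 24**4 = 331776)
r = 0 (r = 4*(0*(-5 + 4)) = 4*(0*(-1)) = 4*0 = 0)
(X + r)**2 = (331776 + 0)**2 = 331776**2 = 110075314176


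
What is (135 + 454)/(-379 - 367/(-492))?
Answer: -289788/186101 ≈ -1.5572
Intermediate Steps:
(135 + 454)/(-379 - 367/(-492)) = 589/(-379 - 367*(-1/492)) = 589/(-379 + 367/492) = 589/(-186101/492) = 589*(-492/186101) = -289788/186101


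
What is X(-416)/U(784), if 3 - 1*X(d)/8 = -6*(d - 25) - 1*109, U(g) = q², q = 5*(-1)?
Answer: -20272/25 ≈ -810.88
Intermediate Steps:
q = -5
U(g) = 25 (U(g) = (-5)² = 25)
X(d) = -304 + 48*d (X(d) = 24 - 8*(-6*(d - 25) - 1*109) = 24 - 8*(-6*(-25 + d) - 109) = 24 - 8*((150 - 6*d) - 109) = 24 - 8*(41 - 6*d) = 24 + (-328 + 48*d) = -304 + 48*d)
X(-416)/U(784) = (-304 + 48*(-416))/25 = (-304 - 19968)*(1/25) = -20272*1/25 = -20272/25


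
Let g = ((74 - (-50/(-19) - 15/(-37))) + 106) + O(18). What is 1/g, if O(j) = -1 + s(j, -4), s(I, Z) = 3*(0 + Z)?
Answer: 703/115266 ≈ 0.0060989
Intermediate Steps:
s(I, Z) = 3*Z
O(j) = -13 (O(j) = -1 + 3*(-4) = -1 - 12 = -13)
g = 115266/703 (g = ((74 - (-50/(-19) - 15/(-37))) + 106) - 13 = ((74 - (-50*(-1/19) - 15*(-1/37))) + 106) - 13 = ((74 - (50/19 + 15/37)) + 106) - 13 = ((74 - 1*2135/703) + 106) - 13 = ((74 - 2135/703) + 106) - 13 = (49887/703 + 106) - 13 = 124405/703 - 13 = 115266/703 ≈ 163.96)
1/g = 1/(115266/703) = 703/115266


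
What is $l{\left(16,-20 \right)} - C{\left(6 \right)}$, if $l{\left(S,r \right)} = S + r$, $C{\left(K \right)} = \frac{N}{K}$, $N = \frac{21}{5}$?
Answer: $- \frac{47}{10} \approx -4.7$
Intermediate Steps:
$N = \frac{21}{5}$ ($N = 21 \cdot \frac{1}{5} = \frac{21}{5} \approx 4.2$)
$C{\left(K \right)} = \frac{21}{5 K}$
$l{\left(16,-20 \right)} - C{\left(6 \right)} = \left(16 - 20\right) - \frac{21}{5 \cdot 6} = -4 - \frac{21}{5} \cdot \frac{1}{6} = -4 - \frac{7}{10} = - \frac{47}{10}$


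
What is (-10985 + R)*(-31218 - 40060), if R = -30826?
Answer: 2980204458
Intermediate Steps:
(-10985 + R)*(-31218 - 40060) = (-10985 - 30826)*(-31218 - 40060) = -41811*(-71278) = 2980204458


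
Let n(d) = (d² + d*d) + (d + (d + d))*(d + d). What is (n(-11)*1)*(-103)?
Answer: -99704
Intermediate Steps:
n(d) = 8*d² (n(d) = (d² + d²) + (d + 2*d)*(2*d) = 2*d² + (3*d)*(2*d) = 2*d² + 6*d² = 8*d²)
(n(-11)*1)*(-103) = ((8*(-11)²)*1)*(-103) = ((8*121)*1)*(-103) = (968*1)*(-103) = 968*(-103) = -99704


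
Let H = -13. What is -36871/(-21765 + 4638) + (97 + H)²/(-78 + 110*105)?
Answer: 11329838/4093353 ≈ 2.7679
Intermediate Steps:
-36871/(-21765 + 4638) + (97 + H)²/(-78 + 110*105) = -36871/(-21765 + 4638) + (97 - 13)²/(-78 + 110*105) = -36871/(-17127) + 84²/(-78 + 11550) = -36871*(-1/17127) + 7056/11472 = 36871/17127 + 7056*(1/11472) = 36871/17127 + 147/239 = 11329838/4093353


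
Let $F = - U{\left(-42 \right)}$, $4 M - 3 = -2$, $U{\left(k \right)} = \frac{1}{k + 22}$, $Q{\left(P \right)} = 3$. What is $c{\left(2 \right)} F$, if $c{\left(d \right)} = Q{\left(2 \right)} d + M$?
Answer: $\frac{5}{16} \approx 0.3125$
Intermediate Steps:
$U{\left(k \right)} = \frac{1}{22 + k}$
$M = \frac{1}{4}$ ($M = \frac{3}{4} + \frac{1}{4} \left(-2\right) = \frac{3}{4} - \frac{1}{2} = \frac{1}{4} \approx 0.25$)
$c{\left(d \right)} = \frac{1}{4} + 3 d$ ($c{\left(d \right)} = 3 d + \frac{1}{4} = \frac{1}{4} + 3 d$)
$F = \frac{1}{20}$ ($F = - \frac{1}{22 - 42} = - \frac{1}{-20} = \left(-1\right) \left(- \frac{1}{20}\right) = \frac{1}{20} \approx 0.05$)
$c{\left(2 \right)} F = \left(\frac{1}{4} + 3 \cdot 2\right) \frac{1}{20} = \left(\frac{1}{4} + 6\right) \frac{1}{20} = \frac{25}{4} \cdot \frac{1}{20} = \frac{5}{16}$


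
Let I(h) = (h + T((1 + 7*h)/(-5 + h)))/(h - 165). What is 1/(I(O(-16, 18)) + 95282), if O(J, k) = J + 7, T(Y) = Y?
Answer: 609/58026754 ≈ 1.0495e-5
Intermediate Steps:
O(J, k) = 7 + J
I(h) = (h + (1 + 7*h)/(-5 + h))/(-165 + h) (I(h) = (h + (1 + 7*h)/(-5 + h))/(h - 165) = (h + (1 + 7*h)/(-5 + h))/(-165 + h))
1/(I(O(-16, 18)) + 95282) = 1/((1 + 7*(7 - 16) + (7 - 16)*(-5 + (7 - 16)))/((-165 + (7 - 16))*(-5 + (7 - 16))) + 95282) = 1/((1 + 7*(-9) - 9*(-5 - 9))/((-165 - 9)*(-5 - 9)) + 95282) = 1/((1 - 63 - 9*(-14))/(-174*(-14)) + 95282) = 1/(-1/174*(-1/14)*(1 - 63 + 126) + 95282) = 1/(-1/174*(-1/14)*64 + 95282) = 1/(16/609 + 95282) = 1/(58026754/609) = 609/58026754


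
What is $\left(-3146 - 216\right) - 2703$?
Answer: $-6065$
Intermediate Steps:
$\left(-3146 - 216\right) - 2703 = -3362 - 2703 = -6065$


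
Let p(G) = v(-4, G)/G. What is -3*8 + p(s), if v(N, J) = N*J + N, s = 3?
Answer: -88/3 ≈ -29.333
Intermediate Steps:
v(N, J) = N + J*N (v(N, J) = J*N + N = N + J*N)
p(G) = (-4 - 4*G)/G (p(G) = (-4*(1 + G))/G = (-4 - 4*G)/G)
-3*8 + p(s) = -3*8 + (-4 - 4/3) = -24 + (-4 - 4*⅓) = -24 + (-4 - 4/3) = -24 - 16/3 = -88/3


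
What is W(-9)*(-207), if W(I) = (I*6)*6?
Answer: 67068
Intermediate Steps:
W(I) = 36*I (W(I) = (6*I)*6 = 36*I)
W(-9)*(-207) = (36*(-9))*(-207) = -324*(-207) = 67068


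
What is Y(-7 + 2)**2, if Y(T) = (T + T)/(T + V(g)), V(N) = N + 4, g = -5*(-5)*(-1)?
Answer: 25/169 ≈ 0.14793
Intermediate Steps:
g = -25 (g = 25*(-1) = -25)
V(N) = 4 + N
Y(T) = 2*T/(-21 + T) (Y(T) = (T + T)/(T + (4 - 25)) = (2*T)/(T - 21) = (2*T)/(-21 + T) = 2*T/(-21 + T))
Y(-7 + 2)**2 = (2*(-7 + 2)/(-21 + (-7 + 2)))**2 = (2*(-5)/(-21 - 5))**2 = (2*(-5)/(-26))**2 = (2*(-5)*(-1/26))**2 = (5/13)**2 = 25/169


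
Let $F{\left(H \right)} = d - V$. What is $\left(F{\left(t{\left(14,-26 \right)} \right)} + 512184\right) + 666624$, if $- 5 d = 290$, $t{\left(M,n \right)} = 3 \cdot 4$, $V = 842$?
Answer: $1177908$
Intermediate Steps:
$t{\left(M,n \right)} = 12$
$d = -58$ ($d = \left(- \frac{1}{5}\right) 290 = -58$)
$F{\left(H \right)} = -900$ ($F{\left(H \right)} = -58 - 842 = -900$)
$\left(F{\left(t{\left(14,-26 \right)} \right)} + 512184\right) + 666624 = \left(-900 + 512184\right) + 666624 = 511284 + 666624 = 1177908$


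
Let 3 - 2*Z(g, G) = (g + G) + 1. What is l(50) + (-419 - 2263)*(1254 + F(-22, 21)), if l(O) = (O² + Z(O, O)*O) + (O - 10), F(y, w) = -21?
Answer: -3306816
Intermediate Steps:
Z(g, G) = 1 - G/2 - g/2 (Z(g, G) = 3/2 - ((g + G) + 1)/2 = 3/2 - ((G + g) + 1)/2 = 3/2 - (1 + G + g)/2 = 3/2 + (-½ - G/2 - g/2) = 1 - G/2 - g/2)
l(O) = -10 + O + O² + O*(1 - O) (l(O) = (O² + (1 - O/2 - O/2)*O) + (O - 10) = (O² + (1 - O)*O) + (-10 + O) = (O² + O*(1 - O)) + (-10 + O) = -10 + O + O² + O*(1 - O))
l(50) + (-419 - 2263)*(1254 + F(-22, 21)) = (-10 + 2*50) + (-419 - 2263)*(1254 - 21) = (-10 + 100) - 2682*1233 = 90 - 3306906 = -3306816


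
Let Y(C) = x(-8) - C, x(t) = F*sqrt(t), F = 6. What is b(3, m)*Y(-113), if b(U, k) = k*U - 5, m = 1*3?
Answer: 452 + 48*I*sqrt(2) ≈ 452.0 + 67.882*I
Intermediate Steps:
x(t) = 6*sqrt(t)
m = 3
b(U, k) = -5 + U*k (b(U, k) = U*k - 5 = -5 + U*k)
Y(C) = -C + 12*I*sqrt(2) (Y(C) = 6*sqrt(-8) - C = 6*(2*I*sqrt(2)) - C = 12*I*sqrt(2) - C = -C + 12*I*sqrt(2))
b(3, m)*Y(-113) = (-5 + 3*3)*(-1*(-113) + 12*I*sqrt(2)) = (-5 + 9)*(113 + 12*I*sqrt(2)) = 4*(113 + 12*I*sqrt(2)) = 452 + 48*I*sqrt(2)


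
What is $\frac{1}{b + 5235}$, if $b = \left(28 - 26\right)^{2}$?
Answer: $\frac{1}{5239} \approx 0.00019088$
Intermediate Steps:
$b = 4$ ($b = 2^{2} = 4$)
$\frac{1}{b + 5235} = \frac{1}{4 + 5235} = \frac{1}{5239}$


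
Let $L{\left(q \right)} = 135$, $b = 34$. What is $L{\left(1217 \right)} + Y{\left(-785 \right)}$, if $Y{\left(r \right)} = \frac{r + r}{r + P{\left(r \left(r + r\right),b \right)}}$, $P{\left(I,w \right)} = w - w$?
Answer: $137$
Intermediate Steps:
$P{\left(I,w \right)} = 0$
$Y{\left(r \right)} = 2$ ($Y{\left(r \right)} = \frac{r + r}{r + 0} = \frac{2 r}{r} = 2$)
$L{\left(1217 \right)} + Y{\left(-785 \right)} = 135 + 2 = 137$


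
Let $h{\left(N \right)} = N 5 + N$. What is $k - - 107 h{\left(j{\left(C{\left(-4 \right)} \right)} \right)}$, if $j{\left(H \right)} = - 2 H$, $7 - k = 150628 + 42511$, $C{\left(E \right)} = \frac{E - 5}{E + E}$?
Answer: $- \frac{389153}{2} \approx -1.9458 \cdot 10^{5}$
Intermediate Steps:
$C{\left(E \right)} = \frac{-5 + E}{2 E}$
$k = -193132$ ($k = 7 - \left(150628 + 42511\right) = 7 - 193139 = -193132$)
$h{\left(N \right)} = 6 N$ ($h{\left(N \right)} = 5 N + N = 6 N$)
$k - - 107 h{\left(j{\left(C{\left(-4 \right)} \right)} \right)} = -193132 - - 107 \cdot 6 \left(- 2 \frac{-5 - 4}{2 \left(-4\right)}\right) = -193132 - - 107 \cdot 6 \left(- 2 \cdot \frac{1}{2} \left(- \frac{1}{4}\right) \left(-9\right)\right) = -193132 - - 107 \cdot 6 \left(\left(-2\right) \frac{9}{8}\right) = -193132 - - 107 \cdot 6 \left(- \frac{9}{4}\right) = -193132 - \left(-107\right) \left(- \frac{27}{2}\right) = -193132 - \frac{2889}{2} = - \frac{389153}{2}$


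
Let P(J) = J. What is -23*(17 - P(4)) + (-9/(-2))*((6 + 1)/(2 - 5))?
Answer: -619/2 ≈ -309.50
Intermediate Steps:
-23*(17 - P(4)) + (-9/(-2))*((6 + 1)/(2 - 5)) = -23*(17 - 1*4) + (-9/(-2))*((6 + 1)/(2 - 5)) = -23*(17 - 4) + (-9*(-½))*(7/(-3)) = -23*13 + 9*(7*(-⅓))/2 = -299 + (9/2)*(-7/3) = -299 - 21/2 = -619/2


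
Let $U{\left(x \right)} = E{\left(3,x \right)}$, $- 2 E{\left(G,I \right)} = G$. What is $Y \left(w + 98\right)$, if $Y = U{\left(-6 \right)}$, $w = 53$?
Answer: $- \frac{453}{2} \approx -226.5$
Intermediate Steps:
$E{\left(G,I \right)} = - \frac{G}{2}$
$U{\left(x \right)} = - \frac{3}{2}$ ($U{\left(x \right)} = \left(- \frac{1}{2}\right) 3 = - \frac{3}{2}$)
$Y = - \frac{3}{2} \approx -1.5$
$Y \left(w + 98\right) = - \frac{3 \left(53 + 98\right)}{2} = \left(- \frac{3}{2}\right) 151 = - \frac{453}{2}$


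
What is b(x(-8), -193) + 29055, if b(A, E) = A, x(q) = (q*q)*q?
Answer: 28543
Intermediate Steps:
x(q) = q³ (x(q) = q²*q = q³)
b(x(-8), -193) + 29055 = (-8)³ + 29055 = -512 + 29055 = 28543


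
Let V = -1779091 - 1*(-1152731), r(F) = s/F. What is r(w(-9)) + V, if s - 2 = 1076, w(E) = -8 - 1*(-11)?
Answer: -1878002/3 ≈ -6.2600e+5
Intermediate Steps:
w(E) = 3 (w(E) = -8 + 11 = 3)
s = 1078 (s = 2 + 1076 = 1078)
r(F) = 1078/F
V = -626360 (V = -1779091 + 1152731 = -626360)
r(w(-9)) + V = 1078/3 - 626360 = -1878002/3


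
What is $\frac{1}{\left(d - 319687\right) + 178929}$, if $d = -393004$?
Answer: $- \frac{1}{533762} \approx -1.8735 \cdot 10^{-6}$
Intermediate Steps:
$\frac{1}{\left(d - 319687\right) + 178929} = \frac{1}{\left(-393004 - 319687\right) + 178929} = \frac{1}{-712691 + 178929} = \frac{1}{-533762} = - \frac{1}{533762}$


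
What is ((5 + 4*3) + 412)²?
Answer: 184041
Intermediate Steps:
((5 + 4*3) + 412)² = ((5 + 12) + 412)² = (17 + 412)² = 429² = 184041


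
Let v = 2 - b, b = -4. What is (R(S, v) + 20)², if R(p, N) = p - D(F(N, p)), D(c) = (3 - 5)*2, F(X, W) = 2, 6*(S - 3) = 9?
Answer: 3249/4 ≈ 812.25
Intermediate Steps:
S = 9/2 (S = 3 + (⅙)*9 = 3 + 3/2 = 9/2 ≈ 4.5000)
D(c) = -4 (D(c) = -2*2 = -4)
v = 6 (v = 2 - 1*(-4) = 2 + 4 = 6)
R(p, N) = 4 + p (R(p, N) = p - 1*(-4) = p + 4 = 4 + p)
(R(S, v) + 20)² = ((4 + 9/2) + 20)² = (17/2 + 20)² = (57/2)² = 3249/4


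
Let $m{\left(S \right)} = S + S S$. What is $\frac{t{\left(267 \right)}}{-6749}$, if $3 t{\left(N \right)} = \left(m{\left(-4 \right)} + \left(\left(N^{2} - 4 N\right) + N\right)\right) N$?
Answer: $- \frac{6274500}{6749} \approx -929.69$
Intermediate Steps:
$m{\left(S \right)} = S + S^{2}$
$t{\left(N \right)} = \frac{N \left(12 + N^{2} - 3 N\right)}{3}$ ($t{\left(N \right)} = \frac{\left(- 4 \left(1 - 4\right) + \left(\left(N^{2} - 4 N\right) + N\right)\right) N}{3} = \frac{\left(\left(-4\right) \left(-3\right) + \left(N^{2} - 3 N\right)\right) N}{3} = \frac{\left(12 + \left(N^{2} - 3 N\right)\right) N}{3} = \frac{\left(12 + N^{2} - 3 N\right) N}{3} = \frac{N \left(12 + N^{2} - 3 N\right)}{3}$)
$\frac{t{\left(267 \right)}}{-6749} = \frac{\frac{1}{3} \cdot 267 \left(12 + 267^{2} - 801\right)}{-6749} = \frac{1}{3} \cdot 267 \left(12 + 71289 - 801\right) \left(- \frac{1}{6749}\right) = \frac{1}{3} \cdot 267 \cdot 70500 \left(- \frac{1}{6749}\right) = 6274500 \left(- \frac{1}{6749}\right) = - \frac{6274500}{6749}$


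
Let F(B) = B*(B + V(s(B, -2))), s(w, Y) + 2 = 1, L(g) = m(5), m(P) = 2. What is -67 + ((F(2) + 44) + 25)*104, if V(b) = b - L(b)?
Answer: 6901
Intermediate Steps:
L(g) = 2
s(w, Y) = -1 (s(w, Y) = -2 + 1 = -1)
V(b) = -2 + b (V(b) = b - 1*2 = b - 2 = -2 + b)
F(B) = B*(-3 + B) (F(B) = B*(B + (-2 - 1)) = B*(B - 3) = B*(-3 + B))
-67 + ((F(2) + 44) + 25)*104 = -67 + ((2*(-3 + 2) + 44) + 25)*104 = -67 + ((2*(-1) + 44) + 25)*104 = -67 + ((-2 + 44) + 25)*104 = -67 + (42 + 25)*104 = -67 + 67*104 = -67 + 6968 = 6901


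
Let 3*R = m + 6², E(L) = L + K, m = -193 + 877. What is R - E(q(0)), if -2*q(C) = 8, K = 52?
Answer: 192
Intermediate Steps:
q(C) = -4 (q(C) = -½*8 = -4)
m = 684
E(L) = 52 + L (E(L) = L + 52 = 52 + L)
R = 240 (R = (684 + 6²)/3 = (684 + 36)/3 = (⅓)*720 = 240)
R - E(q(0)) = 240 - (52 - 4) = 240 - 1*48 = 240 - 48 = 192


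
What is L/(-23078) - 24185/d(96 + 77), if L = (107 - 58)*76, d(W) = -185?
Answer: 55745249/426943 ≈ 130.57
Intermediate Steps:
L = 3724 (L = 49*76 = 3724)
L/(-23078) - 24185/d(96 + 77) = 3724/(-23078) - 24185/(-185) = 3724*(-1/23078) - 24185*(-1/185) = -1862/11539 + 4837/37 = 55745249/426943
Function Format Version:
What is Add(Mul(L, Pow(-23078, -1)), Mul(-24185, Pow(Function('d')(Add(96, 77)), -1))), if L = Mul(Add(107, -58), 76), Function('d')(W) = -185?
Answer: Rational(55745249, 426943) ≈ 130.57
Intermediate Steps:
L = 3724 (L = Mul(49, 76) = 3724)
Add(Mul(L, Pow(-23078, -1)), Mul(-24185, Pow(Function('d')(Add(96, 77)), -1))) = Add(Mul(3724, Pow(-23078, -1)), Mul(-24185, Pow(-185, -1))) = Add(Mul(3724, Rational(-1, 23078)), Mul(-24185, Rational(-1, 185))) = Add(Rational(-1862, 11539), Rational(4837, 37)) = Rational(55745249, 426943)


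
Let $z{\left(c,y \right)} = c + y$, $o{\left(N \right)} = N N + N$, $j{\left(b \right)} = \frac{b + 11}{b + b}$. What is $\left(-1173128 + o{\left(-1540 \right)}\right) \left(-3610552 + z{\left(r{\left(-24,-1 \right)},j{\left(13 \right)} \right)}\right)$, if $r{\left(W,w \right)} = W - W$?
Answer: $- \frac{56180593580848}{13} \approx -4.3216 \cdot 10^{12}$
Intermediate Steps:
$r{\left(W,w \right)} = 0$
$j{\left(b \right)} = \frac{11 + b}{2 b}$
$o{\left(N \right)} = N + N^{2}$ ($o{\left(N \right)} = N^{2} + N = N + N^{2}$)
$\left(-1173128 + o{\left(-1540 \right)}\right) \left(-3610552 + z{\left(r{\left(-24,-1 \right)},j{\left(13 \right)} \right)}\right) = \left(-1173128 - 1540 \left(1 - 1540\right)\right) \left(-3610552 + \left(0 + \frac{11 + 13}{2 \cdot 13}\right)\right) = \left(-1173128 - -2370060\right) \left(-3610552 + \left(0 + \frac{1}{2} \cdot \frac{1}{13} \cdot 24\right)\right) = \left(-1173128 + 2370060\right) \left(-3610552 + \left(0 + \frac{12}{13}\right)\right) = 1196932 \left(-3610552 + \frac{12}{13}\right) = 1196932 \left(- \frac{46937164}{13}\right) = - \frac{56180593580848}{13}$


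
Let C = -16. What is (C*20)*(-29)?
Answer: 9280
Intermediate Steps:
(C*20)*(-29) = -16*20*(-29) = -320*(-29) = 9280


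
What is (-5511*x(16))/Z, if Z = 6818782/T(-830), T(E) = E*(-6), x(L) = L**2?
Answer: -42324480/41077 ≈ -1030.4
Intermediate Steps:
T(E) = -6*E
Z = 41077/30 (Z = 6818782/((-6*(-830))) = 6818782/4980 = 6818782*(1/4980) = 41077/30 ≈ 1369.2)
(-5511*x(16))/Z = (-5511*16**2)/(41077/30) = -5511*256*(30/41077) = -1410816*30/41077 = -42324480/41077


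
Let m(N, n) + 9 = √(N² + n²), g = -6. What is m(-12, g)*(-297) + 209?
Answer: 2882 - 1782*√5 ≈ -1102.7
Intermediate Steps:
m(N, n) = -9 + √(N² + n²)
m(-12, g)*(-297) + 209 = (-9 + √((-12)² + (-6)²))*(-297) + 209 = (-9 + √(144 + 36))*(-297) + 209 = (-9 + √180)*(-297) + 209 = (-9 + 6*√5)*(-297) + 209 = (2673 - 1782*√5) + 209 = 2882 - 1782*√5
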